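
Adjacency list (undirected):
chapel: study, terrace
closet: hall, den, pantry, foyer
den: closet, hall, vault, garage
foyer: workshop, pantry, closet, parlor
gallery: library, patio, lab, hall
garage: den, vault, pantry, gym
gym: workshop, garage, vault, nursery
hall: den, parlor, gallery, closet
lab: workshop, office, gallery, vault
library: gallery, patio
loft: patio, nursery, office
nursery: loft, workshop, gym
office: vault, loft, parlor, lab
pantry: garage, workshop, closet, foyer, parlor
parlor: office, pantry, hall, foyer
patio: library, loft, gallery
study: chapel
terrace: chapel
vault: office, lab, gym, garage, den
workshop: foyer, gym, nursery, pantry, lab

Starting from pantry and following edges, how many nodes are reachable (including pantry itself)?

BFS from pantry visits: pantry, closet, foyer, garage, parlor, workshop, den, hall, gym, vault, office, lab, nursery, gallery, loft, library, patio
Reachable nodes: 17 of 20 total.

17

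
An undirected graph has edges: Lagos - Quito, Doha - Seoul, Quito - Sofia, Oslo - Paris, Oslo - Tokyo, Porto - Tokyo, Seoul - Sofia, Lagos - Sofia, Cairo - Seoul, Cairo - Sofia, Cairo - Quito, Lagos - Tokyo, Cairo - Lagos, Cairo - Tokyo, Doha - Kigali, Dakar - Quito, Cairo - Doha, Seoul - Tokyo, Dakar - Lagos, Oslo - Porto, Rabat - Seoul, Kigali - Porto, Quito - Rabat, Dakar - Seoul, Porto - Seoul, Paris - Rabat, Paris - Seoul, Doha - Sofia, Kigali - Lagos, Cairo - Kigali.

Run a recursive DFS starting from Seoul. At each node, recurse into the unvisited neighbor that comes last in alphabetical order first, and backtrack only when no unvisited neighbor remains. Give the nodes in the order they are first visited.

Seoul Tokyo Porto Oslo Paris Rabat Quito Sofia Lagos Kigali Doha Cairo Dakar

Visit Seoul
Seoul → Tokyo
Tokyo → Porto
Porto → Oslo
Oslo → Paris
Paris → Rabat
Rabat → Quito
Quito → Sofia
Sofia → Lagos
Lagos → Kigali
Kigali → Doha
Doha → Cairo
Lagos → Dakar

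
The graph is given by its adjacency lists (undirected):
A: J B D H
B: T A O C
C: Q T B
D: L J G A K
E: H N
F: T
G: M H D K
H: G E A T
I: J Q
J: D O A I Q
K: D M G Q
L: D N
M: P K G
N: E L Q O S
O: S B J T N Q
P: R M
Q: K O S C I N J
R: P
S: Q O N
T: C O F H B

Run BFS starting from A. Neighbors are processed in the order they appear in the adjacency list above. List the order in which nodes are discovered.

A, J, B, D, H, O, I, Q, T, C, L, G, K, E, S, N, F, M, P, R

Visit A; enqueue J, B, D, H → queue [J, B, D, H]
Visit J; enqueue O, I, Q → queue [B, D, H, O, I, Q]
Visit B; enqueue T, C → queue [D, H, O, I, Q, T, C]
Visit D; enqueue L, G, K → queue [H, O, I, Q, T, C, L, G, K]
Visit H; enqueue E → queue [O, I, Q, T, C, L, G, K, E]
Visit O; enqueue S, N → queue [I, Q, T, C, L, G, K, E, S, N]
Visit I → queue [Q, T, C, L, G, K, E, S, N]
Visit Q → queue [T, C, L, G, K, E, S, N]
Visit T; enqueue F → queue [C, L, G, K, E, S, N, F]
Visit C → queue [L, G, K, E, S, N, F]
Visit L → queue [G, K, E, S, N, F]
Visit G; enqueue M → queue [K, E, S, N, F, M]
Visit K → queue [E, S, N, F, M]
Visit E → queue [S, N, F, M]
Visit S → queue [N, F, M]
Visit N → queue [F, M]
Visit F → queue [M]
Visit M; enqueue P → queue [P]
Visit P; enqueue R → queue [R]
Visit R → queue []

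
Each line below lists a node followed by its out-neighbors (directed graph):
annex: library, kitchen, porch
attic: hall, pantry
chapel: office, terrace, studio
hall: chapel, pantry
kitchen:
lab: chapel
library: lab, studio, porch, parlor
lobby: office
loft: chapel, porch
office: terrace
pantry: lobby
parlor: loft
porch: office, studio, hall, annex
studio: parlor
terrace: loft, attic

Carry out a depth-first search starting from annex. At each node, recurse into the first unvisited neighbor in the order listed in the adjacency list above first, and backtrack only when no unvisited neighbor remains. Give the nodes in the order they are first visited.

Visit annex
annex → library
library → lab
lab → chapel
chapel → office
office → terrace
terrace → loft
loft → porch
porch → studio
studio → parlor
porch → hall
hall → pantry
pantry → lobby
terrace → attic
annex → kitchen

annex → library → lab → chapel → office → terrace → loft → porch → studio → parlor → hall → pantry → lobby → attic → kitchen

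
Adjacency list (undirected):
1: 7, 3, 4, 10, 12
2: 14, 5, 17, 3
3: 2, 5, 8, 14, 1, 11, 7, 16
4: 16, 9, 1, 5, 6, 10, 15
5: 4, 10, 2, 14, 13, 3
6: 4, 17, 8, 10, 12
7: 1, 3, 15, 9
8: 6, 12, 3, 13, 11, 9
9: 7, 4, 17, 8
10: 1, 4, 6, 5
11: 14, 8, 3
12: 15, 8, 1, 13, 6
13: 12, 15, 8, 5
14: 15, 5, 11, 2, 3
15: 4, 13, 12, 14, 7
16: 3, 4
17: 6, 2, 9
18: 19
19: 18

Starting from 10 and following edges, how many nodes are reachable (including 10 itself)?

17

BFS from 10 visits: 10, 6, 5, 4, 1, 17, 12, 8, 14, 13, 3, 2, 16, 15, 9, 7, 11
Reachable nodes: 17 of 19 total.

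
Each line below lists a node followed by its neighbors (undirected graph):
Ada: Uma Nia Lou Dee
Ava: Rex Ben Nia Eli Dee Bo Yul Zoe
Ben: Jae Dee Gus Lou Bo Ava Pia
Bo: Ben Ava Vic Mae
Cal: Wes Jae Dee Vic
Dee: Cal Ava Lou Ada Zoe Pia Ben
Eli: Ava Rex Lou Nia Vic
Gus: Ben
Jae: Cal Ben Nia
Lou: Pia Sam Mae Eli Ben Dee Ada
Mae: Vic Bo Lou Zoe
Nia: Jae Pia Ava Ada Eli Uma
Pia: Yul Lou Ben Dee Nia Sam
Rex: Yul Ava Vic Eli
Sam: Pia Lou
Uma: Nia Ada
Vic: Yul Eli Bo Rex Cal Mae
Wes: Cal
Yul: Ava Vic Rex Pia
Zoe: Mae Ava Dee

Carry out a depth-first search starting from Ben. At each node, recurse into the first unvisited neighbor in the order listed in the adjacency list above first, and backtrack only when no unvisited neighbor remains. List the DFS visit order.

Ben → Jae → Cal → Wes → Dee → Ava → Rex → Yul → Vic → Eli → Lou → Pia → Nia → Ada → Uma → Sam → Mae → Bo → Zoe → Gus

Visit Ben
Ben → Jae
Jae → Cal
Cal → Wes
Cal → Dee
Dee → Ava
Ava → Rex
Rex → Yul
Yul → Vic
Vic → Eli
Eli → Lou
Lou → Pia
Pia → Nia
Nia → Ada
Ada → Uma
Pia → Sam
Lou → Mae
Mae → Bo
Mae → Zoe
Ben → Gus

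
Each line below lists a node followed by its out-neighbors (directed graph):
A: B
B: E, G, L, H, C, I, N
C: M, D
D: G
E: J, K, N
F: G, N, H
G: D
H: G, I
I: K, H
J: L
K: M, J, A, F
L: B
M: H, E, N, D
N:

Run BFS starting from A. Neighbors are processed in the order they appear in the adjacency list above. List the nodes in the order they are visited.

A B E G L H C I N J K D M F

Visit A; enqueue B → queue [B]
Visit B; enqueue E, G, L, H, C, I, N → queue [E, G, L, H, C, I, N]
Visit E; enqueue J, K → queue [G, L, H, C, I, N, J, K]
Visit G; enqueue D → queue [L, H, C, I, N, J, K, D]
Visit L → queue [H, C, I, N, J, K, D]
Visit H → queue [C, I, N, J, K, D]
Visit C; enqueue M → queue [I, N, J, K, D, M]
Visit I → queue [N, J, K, D, M]
Visit N → queue [J, K, D, M]
Visit J → queue [K, D, M]
Visit K; enqueue F → queue [D, M, F]
Visit D → queue [M, F]
Visit M → queue [F]
Visit F → queue []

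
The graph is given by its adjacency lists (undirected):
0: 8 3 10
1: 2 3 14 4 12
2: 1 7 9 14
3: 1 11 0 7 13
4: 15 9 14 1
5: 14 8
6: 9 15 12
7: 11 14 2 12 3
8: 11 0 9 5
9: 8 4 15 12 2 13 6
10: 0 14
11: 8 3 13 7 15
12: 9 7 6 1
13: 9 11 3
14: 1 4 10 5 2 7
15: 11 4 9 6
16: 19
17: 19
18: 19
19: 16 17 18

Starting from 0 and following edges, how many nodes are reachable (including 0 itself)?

16

BFS from 0 visits: 0, 8, 3, 10, 11, 9, 5, 1, 7, 13, 14, 15, 4, 12, 2, 6
Reachable nodes: 16 of 20 total.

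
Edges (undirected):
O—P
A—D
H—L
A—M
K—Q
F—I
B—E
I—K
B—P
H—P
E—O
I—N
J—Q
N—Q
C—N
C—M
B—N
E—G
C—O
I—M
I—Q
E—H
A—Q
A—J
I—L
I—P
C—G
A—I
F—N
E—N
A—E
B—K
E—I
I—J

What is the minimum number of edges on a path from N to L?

Level 0: N
Level 1: B, C, E, F, I, Q
Level 2: A, G, H, J, K, L, M, O, P
Level 3: D
L first appears at level 2.

2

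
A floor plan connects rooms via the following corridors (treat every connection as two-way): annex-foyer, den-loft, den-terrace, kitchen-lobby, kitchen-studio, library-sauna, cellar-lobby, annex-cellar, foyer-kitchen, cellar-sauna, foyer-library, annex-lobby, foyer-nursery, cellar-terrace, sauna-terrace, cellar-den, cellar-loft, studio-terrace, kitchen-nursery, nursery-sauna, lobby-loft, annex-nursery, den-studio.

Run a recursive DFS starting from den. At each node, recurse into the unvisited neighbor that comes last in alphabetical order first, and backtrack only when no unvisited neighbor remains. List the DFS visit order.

den → terrace → studio → kitchen → nursery → sauna → library → foyer → annex → lobby → loft → cellar

Visit den
den → terrace
terrace → studio
studio → kitchen
kitchen → nursery
nursery → sauna
sauna → library
library → foyer
foyer → annex
annex → lobby
lobby → loft
loft → cellar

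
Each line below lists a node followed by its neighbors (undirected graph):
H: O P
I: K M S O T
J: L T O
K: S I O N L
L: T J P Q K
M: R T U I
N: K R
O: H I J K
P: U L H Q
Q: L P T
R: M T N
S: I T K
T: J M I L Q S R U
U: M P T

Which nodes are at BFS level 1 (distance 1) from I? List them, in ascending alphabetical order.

Level 0: I
Level 1: K, M, O, S, T
Level 2: H, J, L, N, Q, R, U
Level 3: P

K, M, O, S, T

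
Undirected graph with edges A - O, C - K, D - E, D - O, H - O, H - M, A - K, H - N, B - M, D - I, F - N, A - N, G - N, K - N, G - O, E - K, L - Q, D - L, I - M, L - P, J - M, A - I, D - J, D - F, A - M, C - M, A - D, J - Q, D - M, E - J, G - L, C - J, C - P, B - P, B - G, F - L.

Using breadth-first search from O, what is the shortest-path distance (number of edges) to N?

2

Level 0: O
Level 1: A, D, G, H
Level 2: B, E, F, I, J, K, L, M, N
Level 3: C, P, Q
N first appears at level 2.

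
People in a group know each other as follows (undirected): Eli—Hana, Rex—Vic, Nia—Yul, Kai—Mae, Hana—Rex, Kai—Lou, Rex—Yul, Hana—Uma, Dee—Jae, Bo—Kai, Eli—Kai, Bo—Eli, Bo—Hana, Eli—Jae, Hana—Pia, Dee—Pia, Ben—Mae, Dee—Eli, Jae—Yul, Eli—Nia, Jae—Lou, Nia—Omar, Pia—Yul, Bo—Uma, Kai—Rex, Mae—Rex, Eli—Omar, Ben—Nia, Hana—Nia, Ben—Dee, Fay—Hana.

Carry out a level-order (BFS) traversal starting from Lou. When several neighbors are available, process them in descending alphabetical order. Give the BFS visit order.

Lou, Kai, Jae, Rex, Mae, Eli, Bo, Yul, Dee, Vic, Hana, Ben, Omar, Nia, Uma, Pia, Fay

Visit Lou; enqueue Kai, Jae → queue [Kai, Jae]
Visit Kai; enqueue Rex, Mae, Eli, Bo → queue [Jae, Rex, Mae, Eli, Bo]
Visit Jae; enqueue Yul, Dee → queue [Rex, Mae, Eli, Bo, Yul, Dee]
Visit Rex; enqueue Vic, Hana → queue [Mae, Eli, Bo, Yul, Dee, Vic, Hana]
Visit Mae; enqueue Ben → queue [Eli, Bo, Yul, Dee, Vic, Hana, Ben]
Visit Eli; enqueue Omar, Nia → queue [Bo, Yul, Dee, Vic, Hana, Ben, Omar, Nia]
Visit Bo; enqueue Uma → queue [Yul, Dee, Vic, Hana, Ben, Omar, Nia, Uma]
Visit Yul; enqueue Pia → queue [Dee, Vic, Hana, Ben, Omar, Nia, Uma, Pia]
Visit Dee → queue [Vic, Hana, Ben, Omar, Nia, Uma, Pia]
Visit Vic → queue [Hana, Ben, Omar, Nia, Uma, Pia]
Visit Hana; enqueue Fay → queue [Ben, Omar, Nia, Uma, Pia, Fay]
Visit Ben → queue [Omar, Nia, Uma, Pia, Fay]
Visit Omar → queue [Nia, Uma, Pia, Fay]
Visit Nia → queue [Uma, Pia, Fay]
Visit Uma → queue [Pia, Fay]
Visit Pia → queue [Fay]
Visit Fay → queue []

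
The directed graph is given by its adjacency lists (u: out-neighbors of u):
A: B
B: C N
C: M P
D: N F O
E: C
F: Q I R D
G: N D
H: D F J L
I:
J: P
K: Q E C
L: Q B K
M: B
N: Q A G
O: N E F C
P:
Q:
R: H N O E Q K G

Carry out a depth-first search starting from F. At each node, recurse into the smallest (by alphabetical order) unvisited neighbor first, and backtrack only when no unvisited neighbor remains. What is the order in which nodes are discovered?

F -> D -> N -> A -> B -> C -> M -> P -> G -> Q -> O -> E -> I -> R -> H -> J -> L -> K

Visit F
F → D
D → N
N → A
A → B
B → C
C → M
C → P
N → G
N → Q
D → O
O → E
F → I
F → R
R → H
H → J
H → L
L → K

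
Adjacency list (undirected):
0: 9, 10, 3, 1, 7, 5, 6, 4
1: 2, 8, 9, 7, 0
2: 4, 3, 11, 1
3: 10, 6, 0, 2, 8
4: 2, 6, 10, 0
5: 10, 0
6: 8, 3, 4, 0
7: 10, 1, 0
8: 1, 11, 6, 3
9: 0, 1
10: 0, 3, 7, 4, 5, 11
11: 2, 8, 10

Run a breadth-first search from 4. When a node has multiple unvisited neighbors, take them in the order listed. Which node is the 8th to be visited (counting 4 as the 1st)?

1

Visit 4; enqueue 2, 6, 10, 0 → queue [2, 6, 10, 0]
Visit 2; enqueue 3, 11, 1 → queue [6, 10, 0, 3, 11, 1]
Visit 6; enqueue 8 → queue [10, 0, 3, 11, 1, 8]
Visit 10; enqueue 7, 5 → queue [0, 3, 11, 1, 8, 7, 5]
Visit 0; enqueue 9 → queue [3, 11, 1, 8, 7, 5, 9]
Visit 3 → queue [11, 1, 8, 7, 5, 9]
Visit 11 → queue [1, 8, 7, 5, 9]
Visit 1 → queue [8, 7, 5, 9]
Visit 8 → queue [7, 5, 9]
Visit 7 → queue [5, 9]
Visit 5 → queue [9]
Visit 9 → queue []

Visit order: 4, 2, 6, 10, 0, 3, 11, 1, 8, 7, 5, 9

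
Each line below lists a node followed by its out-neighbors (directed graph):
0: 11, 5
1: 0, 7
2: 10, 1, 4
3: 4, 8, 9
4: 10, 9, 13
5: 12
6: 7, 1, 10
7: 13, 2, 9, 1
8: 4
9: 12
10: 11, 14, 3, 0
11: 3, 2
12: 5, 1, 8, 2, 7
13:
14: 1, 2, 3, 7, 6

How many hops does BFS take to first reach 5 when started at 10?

2

Level 0: 10
Level 1: 0, 3, 11, 14
Level 2: 1, 2, 4, 5, 6, 7, 8, 9
Level 3: 12, 13
5 first appears at level 2.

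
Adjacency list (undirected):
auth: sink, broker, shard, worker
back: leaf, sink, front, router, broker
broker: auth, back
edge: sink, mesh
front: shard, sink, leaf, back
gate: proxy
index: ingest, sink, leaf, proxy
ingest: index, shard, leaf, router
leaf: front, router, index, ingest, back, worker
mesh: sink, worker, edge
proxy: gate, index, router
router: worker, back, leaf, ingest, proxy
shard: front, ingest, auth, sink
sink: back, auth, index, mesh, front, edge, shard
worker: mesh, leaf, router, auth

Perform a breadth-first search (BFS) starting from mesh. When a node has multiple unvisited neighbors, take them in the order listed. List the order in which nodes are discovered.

Visit mesh; enqueue sink, worker, edge → queue [sink, worker, edge]
Visit sink; enqueue back, auth, index, front, shard → queue [worker, edge, back, auth, index, front, shard]
Visit worker; enqueue leaf, router → queue [edge, back, auth, index, front, shard, leaf, router]
Visit edge → queue [back, auth, index, front, shard, leaf, router]
Visit back; enqueue broker → queue [auth, index, front, shard, leaf, router, broker]
Visit auth → queue [index, front, shard, leaf, router, broker]
Visit index; enqueue ingest, proxy → queue [front, shard, leaf, router, broker, ingest, proxy]
Visit front → queue [shard, leaf, router, broker, ingest, proxy]
Visit shard → queue [leaf, router, broker, ingest, proxy]
Visit leaf → queue [router, broker, ingest, proxy]
Visit router → queue [broker, ingest, proxy]
Visit broker → queue [ingest, proxy]
Visit ingest → queue [proxy]
Visit proxy; enqueue gate → queue [gate]
Visit gate → queue []

mesh → sink → worker → edge → back → auth → index → front → shard → leaf → router → broker → ingest → proxy → gate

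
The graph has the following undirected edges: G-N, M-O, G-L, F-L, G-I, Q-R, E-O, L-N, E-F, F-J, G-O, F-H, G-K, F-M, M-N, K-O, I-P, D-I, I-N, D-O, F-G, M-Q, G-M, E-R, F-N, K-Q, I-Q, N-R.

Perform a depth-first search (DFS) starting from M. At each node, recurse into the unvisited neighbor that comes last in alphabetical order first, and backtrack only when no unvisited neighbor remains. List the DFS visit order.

Visit M
M → Q
Q → R
R → N
N → L
L → G
G → O
O → K
O → E
E → F
F → J
F → H
O → D
D → I
I → P

M -> Q -> R -> N -> L -> G -> O -> K -> E -> F -> J -> H -> D -> I -> P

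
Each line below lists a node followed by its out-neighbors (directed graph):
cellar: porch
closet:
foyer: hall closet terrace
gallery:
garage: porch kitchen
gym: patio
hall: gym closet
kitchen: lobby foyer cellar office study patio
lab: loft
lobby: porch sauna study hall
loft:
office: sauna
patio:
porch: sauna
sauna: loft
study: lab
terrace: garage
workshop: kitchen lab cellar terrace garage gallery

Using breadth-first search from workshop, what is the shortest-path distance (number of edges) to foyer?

Level 0: workshop
Level 1: cellar, gallery, garage, kitchen, lab, terrace
Level 2: foyer, lobby, loft, office, patio, porch, study
Level 3: closet, hall, sauna
Level 4: gym
foyer first appears at level 2.

2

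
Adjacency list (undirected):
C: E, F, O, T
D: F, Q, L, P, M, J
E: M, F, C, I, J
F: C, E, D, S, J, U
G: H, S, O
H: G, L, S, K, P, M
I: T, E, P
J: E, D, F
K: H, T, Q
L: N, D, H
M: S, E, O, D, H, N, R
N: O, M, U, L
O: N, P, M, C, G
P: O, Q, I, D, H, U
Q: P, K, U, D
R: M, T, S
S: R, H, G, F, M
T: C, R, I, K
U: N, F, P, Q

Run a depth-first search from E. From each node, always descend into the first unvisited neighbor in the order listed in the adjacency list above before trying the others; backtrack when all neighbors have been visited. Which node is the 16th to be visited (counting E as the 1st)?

Visit E
E → M
M → S
S → R
R → T
T → C
C → F
F → D
D → Q
Q → P
P → O
O → N
N → U
N → L
L → H
H → G
H → K
P → I
D → J

Visit order: E, M, S, R, T, C, F, D, Q, P, O, N, U, L, H, G, K, I, J

G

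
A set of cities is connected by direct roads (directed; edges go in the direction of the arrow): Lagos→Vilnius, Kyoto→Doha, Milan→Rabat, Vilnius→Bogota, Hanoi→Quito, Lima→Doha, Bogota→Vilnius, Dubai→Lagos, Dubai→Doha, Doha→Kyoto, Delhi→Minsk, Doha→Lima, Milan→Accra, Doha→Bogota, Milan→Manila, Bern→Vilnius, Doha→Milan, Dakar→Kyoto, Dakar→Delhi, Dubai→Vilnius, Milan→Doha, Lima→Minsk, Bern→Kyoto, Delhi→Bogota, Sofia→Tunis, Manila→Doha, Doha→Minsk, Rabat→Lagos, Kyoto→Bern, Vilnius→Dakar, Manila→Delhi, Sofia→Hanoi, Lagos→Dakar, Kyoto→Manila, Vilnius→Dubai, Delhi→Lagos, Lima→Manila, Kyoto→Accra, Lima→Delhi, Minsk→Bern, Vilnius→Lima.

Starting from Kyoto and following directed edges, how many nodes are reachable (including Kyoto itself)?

15

BFS from Kyoto visits: Kyoto, Accra, Bern, Doha, Manila, Vilnius, Bogota, Lima, Milan, Minsk, Delhi, Dakar, Dubai, Rabat, Lagos
Reachable nodes: 15 of 19 total.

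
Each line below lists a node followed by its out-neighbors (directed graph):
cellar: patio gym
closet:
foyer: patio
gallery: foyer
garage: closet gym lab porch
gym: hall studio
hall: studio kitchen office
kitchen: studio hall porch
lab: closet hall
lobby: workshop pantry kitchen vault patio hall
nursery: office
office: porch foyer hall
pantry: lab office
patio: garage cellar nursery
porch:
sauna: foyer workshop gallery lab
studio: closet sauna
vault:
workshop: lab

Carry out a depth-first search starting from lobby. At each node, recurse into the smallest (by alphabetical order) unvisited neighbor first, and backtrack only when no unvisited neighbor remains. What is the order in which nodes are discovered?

Visit lobby
lobby → hall
hall → kitchen
kitchen → porch
kitchen → studio
studio → closet
studio → sauna
sauna → foyer
foyer → patio
patio → cellar
cellar → gym
patio → garage
garage → lab
patio → nursery
nursery → office
sauna → gallery
sauna → workshop
lobby → pantry
lobby → vault

lobby → hall → kitchen → porch → studio → closet → sauna → foyer → patio → cellar → gym → garage → lab → nursery → office → gallery → workshop → pantry → vault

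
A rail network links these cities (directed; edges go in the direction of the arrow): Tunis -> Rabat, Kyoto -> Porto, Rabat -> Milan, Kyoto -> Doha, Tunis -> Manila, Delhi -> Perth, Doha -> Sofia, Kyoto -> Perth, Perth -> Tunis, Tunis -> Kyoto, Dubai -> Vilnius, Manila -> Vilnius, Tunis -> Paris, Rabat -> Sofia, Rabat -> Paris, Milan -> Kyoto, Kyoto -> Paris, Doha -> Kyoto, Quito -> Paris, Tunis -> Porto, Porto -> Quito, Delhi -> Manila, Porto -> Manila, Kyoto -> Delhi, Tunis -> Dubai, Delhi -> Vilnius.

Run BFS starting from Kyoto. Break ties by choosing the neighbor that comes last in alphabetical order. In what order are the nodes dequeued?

Kyoto, Porto, Perth, Paris, Doha, Delhi, Quito, Manila, Tunis, Sofia, Vilnius, Rabat, Dubai, Milan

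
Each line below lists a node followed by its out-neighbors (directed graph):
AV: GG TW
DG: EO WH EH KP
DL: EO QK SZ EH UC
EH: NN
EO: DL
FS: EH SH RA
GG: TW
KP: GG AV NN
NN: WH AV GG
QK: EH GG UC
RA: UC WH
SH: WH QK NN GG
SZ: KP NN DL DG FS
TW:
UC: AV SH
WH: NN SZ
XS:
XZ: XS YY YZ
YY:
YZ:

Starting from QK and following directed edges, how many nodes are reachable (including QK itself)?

16

BFS from QK visits: QK, EH, GG, UC, NN, TW, AV, SH, WH, SZ, KP, DL, DG, FS, EO, RA
Reachable nodes: 16 of 20 total.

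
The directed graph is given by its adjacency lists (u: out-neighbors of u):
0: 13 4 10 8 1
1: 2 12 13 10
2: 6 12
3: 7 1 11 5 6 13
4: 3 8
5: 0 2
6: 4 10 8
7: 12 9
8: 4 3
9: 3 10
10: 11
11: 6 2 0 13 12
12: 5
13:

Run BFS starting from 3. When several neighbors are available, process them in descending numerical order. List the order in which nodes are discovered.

Visit 3; enqueue 13, 11, 7, 6, 5, 1 → queue [13, 11, 7, 6, 5, 1]
Visit 13 → queue [11, 7, 6, 5, 1]
Visit 11; enqueue 12, 2, 0 → queue [7, 6, 5, 1, 12, 2, 0]
Visit 7; enqueue 9 → queue [6, 5, 1, 12, 2, 0, 9]
Visit 6; enqueue 10, 8, 4 → queue [5, 1, 12, 2, 0, 9, 10, 8, 4]
Visit 5 → queue [1, 12, 2, 0, 9, 10, 8, 4]
Visit 1 → queue [12, 2, 0, 9, 10, 8, 4]
Visit 12 → queue [2, 0, 9, 10, 8, 4]
Visit 2 → queue [0, 9, 10, 8, 4]
Visit 0 → queue [9, 10, 8, 4]
Visit 9 → queue [10, 8, 4]
Visit 10 → queue [8, 4]
Visit 8 → queue [4]
Visit 4 → queue []

3 13 11 7 6 5 1 12 2 0 9 10 8 4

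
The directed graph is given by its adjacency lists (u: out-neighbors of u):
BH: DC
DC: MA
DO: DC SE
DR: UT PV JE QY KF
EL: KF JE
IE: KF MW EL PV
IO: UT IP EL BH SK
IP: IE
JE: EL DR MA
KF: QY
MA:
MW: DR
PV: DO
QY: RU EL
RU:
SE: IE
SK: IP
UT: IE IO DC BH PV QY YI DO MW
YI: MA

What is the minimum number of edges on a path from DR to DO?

Level 0: DR
Level 1: JE, KF, PV, QY, UT
Level 2: BH, DC, DO, EL, IE, IO, MA, MW, RU, YI
Level 3: IP, SE, SK
DO first appears at level 2.

2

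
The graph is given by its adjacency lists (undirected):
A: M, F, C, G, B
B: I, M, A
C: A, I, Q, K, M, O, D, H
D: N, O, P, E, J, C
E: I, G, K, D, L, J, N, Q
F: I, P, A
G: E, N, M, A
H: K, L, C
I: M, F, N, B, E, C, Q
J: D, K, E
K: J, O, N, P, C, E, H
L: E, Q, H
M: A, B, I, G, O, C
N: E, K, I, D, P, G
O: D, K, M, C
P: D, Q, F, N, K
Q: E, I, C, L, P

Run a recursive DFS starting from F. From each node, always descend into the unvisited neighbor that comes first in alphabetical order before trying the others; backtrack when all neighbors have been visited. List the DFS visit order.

Visit F
F → A
A → B
B → I
I → C
C → D
D → E
E → G
G → M
M → O
O → K
K → H
H → L
L → Q
Q → P
P → N
K → J

F → A → B → I → C → D → E → G → M → O → K → H → L → Q → P → N → J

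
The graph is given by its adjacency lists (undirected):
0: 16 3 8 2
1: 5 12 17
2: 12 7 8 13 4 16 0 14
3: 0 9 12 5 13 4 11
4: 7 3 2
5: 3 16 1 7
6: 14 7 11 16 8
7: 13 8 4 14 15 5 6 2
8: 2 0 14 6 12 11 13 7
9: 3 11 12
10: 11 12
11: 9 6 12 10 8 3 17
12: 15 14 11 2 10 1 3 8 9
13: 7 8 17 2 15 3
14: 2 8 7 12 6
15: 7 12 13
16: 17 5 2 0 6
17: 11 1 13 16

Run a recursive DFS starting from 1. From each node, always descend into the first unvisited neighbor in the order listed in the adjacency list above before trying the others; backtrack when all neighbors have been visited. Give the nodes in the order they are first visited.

Visit 1
1 → 5
5 → 3
3 → 0
0 → 16
16 → 17
17 → 11
11 → 9
9 → 12
12 → 15
15 → 7
7 → 13
13 → 8
8 → 2
2 → 4
2 → 14
14 → 6
12 → 10

1, 5, 3, 0, 16, 17, 11, 9, 12, 15, 7, 13, 8, 2, 4, 14, 6, 10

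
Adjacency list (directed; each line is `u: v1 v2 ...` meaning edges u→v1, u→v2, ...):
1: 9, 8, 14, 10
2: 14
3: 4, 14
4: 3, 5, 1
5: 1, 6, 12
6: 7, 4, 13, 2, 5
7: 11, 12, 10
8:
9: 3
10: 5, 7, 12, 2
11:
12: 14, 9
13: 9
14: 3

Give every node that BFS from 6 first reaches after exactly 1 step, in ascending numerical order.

Level 0: 6
Level 1: 2, 4, 5, 7, 13
Level 2: 1, 3, 9, 10, 11, 12, 14
Level 3: 8

2, 4, 5, 7, 13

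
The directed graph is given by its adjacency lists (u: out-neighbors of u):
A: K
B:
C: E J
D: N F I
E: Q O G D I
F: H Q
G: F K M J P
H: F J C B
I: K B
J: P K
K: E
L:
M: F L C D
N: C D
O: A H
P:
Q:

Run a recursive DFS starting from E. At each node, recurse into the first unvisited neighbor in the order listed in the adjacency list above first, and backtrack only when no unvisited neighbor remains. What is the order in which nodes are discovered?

E Q O A K H F J P C B G M L D N I

Visit E
E → Q
E → O
O → A
A → K
O → H
H → F
H → J
J → P
H → C
H → B
E → G
G → M
M → L
M → D
D → N
D → I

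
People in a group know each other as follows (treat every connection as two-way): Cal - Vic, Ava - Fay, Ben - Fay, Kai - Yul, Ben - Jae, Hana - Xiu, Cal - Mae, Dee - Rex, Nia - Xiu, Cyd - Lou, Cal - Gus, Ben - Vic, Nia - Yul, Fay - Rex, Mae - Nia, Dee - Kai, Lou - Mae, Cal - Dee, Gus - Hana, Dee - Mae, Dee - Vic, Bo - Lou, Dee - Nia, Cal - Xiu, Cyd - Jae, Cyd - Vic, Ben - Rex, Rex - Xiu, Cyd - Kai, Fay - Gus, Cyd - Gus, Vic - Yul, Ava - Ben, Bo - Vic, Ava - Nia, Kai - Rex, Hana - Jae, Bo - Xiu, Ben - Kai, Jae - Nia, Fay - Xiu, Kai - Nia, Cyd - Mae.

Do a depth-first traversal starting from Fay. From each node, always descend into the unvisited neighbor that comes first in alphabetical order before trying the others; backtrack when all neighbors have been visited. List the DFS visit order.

Visit Fay
Fay → Ava
Ava → Ben
Ben → Jae
Jae → Cyd
Cyd → Gus
Gus → Cal
Cal → Dee
Dee → Kai
Kai → Nia
Nia → Mae
Mae → Lou
Lou → Bo
Bo → Vic
Vic → Yul
Bo → Xiu
Xiu → Hana
Xiu → Rex

Fay, Ava, Ben, Jae, Cyd, Gus, Cal, Dee, Kai, Nia, Mae, Lou, Bo, Vic, Yul, Xiu, Hana, Rex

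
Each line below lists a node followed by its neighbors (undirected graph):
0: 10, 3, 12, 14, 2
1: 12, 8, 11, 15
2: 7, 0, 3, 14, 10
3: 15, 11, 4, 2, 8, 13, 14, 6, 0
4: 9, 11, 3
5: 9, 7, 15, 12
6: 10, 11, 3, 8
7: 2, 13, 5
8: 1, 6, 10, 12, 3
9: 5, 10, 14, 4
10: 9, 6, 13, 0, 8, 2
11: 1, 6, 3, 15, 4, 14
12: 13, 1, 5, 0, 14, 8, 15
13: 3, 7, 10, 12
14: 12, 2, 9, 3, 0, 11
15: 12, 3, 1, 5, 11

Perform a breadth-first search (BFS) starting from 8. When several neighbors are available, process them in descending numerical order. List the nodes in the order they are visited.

Visit 8; enqueue 12, 10, 6, 3, 1 → queue [12, 10, 6, 3, 1]
Visit 12; enqueue 15, 14, 13, 5, 0 → queue [10, 6, 3, 1, 15, 14, 13, 5, 0]
Visit 10; enqueue 9, 2 → queue [6, 3, 1, 15, 14, 13, 5, 0, 9, 2]
Visit 6; enqueue 11 → queue [3, 1, 15, 14, 13, 5, 0, 9, 2, 11]
Visit 3; enqueue 4 → queue [1, 15, 14, 13, 5, 0, 9, 2, 11, 4]
Visit 1 → queue [15, 14, 13, 5, 0, 9, 2, 11, 4]
Visit 15 → queue [14, 13, 5, 0, 9, 2, 11, 4]
Visit 14 → queue [13, 5, 0, 9, 2, 11, 4]
Visit 13; enqueue 7 → queue [5, 0, 9, 2, 11, 4, 7]
Visit 5 → queue [0, 9, 2, 11, 4, 7]
Visit 0 → queue [9, 2, 11, 4, 7]
Visit 9 → queue [2, 11, 4, 7]
Visit 2 → queue [11, 4, 7]
Visit 11 → queue [4, 7]
Visit 4 → queue [7]
Visit 7 → queue []

8, 12, 10, 6, 3, 1, 15, 14, 13, 5, 0, 9, 2, 11, 4, 7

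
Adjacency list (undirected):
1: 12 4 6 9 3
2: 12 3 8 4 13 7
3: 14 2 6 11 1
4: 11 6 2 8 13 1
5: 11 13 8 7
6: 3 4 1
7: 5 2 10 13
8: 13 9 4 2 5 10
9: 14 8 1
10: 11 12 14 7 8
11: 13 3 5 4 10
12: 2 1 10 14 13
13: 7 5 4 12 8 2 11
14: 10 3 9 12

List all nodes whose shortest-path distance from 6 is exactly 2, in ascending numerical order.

2, 8, 9, 11, 12, 13, 14

Level 0: 6
Level 1: 1, 3, 4
Level 2: 2, 8, 9, 11, 12, 13, 14
Level 3: 5, 7, 10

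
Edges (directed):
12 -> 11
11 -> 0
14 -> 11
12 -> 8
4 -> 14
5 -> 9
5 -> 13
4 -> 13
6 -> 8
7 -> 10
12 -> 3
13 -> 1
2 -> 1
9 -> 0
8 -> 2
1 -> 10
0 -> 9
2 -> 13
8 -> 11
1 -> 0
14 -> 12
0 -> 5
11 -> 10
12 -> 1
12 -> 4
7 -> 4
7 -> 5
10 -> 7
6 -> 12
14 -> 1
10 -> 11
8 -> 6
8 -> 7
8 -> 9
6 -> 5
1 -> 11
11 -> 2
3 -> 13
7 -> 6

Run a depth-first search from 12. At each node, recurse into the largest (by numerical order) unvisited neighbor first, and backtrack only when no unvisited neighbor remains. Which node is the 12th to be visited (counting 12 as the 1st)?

2

Visit 12
12 → 11
11 → 10
10 → 7
7 → 6
6 → 8
8 → 9
9 → 0
0 → 5
5 → 13
13 → 1
8 → 2
7 → 4
4 → 14
12 → 3

Visit order: 12, 11, 10, 7, 6, 8, 9, 0, 5, 13, 1, 2, 4, 14, 3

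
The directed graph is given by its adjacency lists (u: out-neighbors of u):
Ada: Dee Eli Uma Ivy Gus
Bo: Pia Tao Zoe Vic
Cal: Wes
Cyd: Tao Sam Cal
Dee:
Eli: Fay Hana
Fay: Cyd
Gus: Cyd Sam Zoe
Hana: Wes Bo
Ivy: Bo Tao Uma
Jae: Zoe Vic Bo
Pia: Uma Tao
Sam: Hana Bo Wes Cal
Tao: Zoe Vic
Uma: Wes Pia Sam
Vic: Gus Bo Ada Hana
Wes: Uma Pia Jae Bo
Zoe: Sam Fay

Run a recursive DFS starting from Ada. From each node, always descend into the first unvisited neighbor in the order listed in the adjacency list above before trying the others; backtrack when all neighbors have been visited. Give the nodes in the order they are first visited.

Ada, Dee, Eli, Fay, Cyd, Tao, Zoe, Sam, Hana, Wes, Uma, Pia, Jae, Vic, Gus, Bo, Cal, Ivy

Visit Ada
Ada → Dee
Ada → Eli
Eli → Fay
Fay → Cyd
Cyd → Tao
Tao → Zoe
Zoe → Sam
Sam → Hana
Hana → Wes
Wes → Uma
Uma → Pia
Wes → Jae
Jae → Vic
Vic → Gus
Vic → Bo
Sam → Cal
Ada → Ivy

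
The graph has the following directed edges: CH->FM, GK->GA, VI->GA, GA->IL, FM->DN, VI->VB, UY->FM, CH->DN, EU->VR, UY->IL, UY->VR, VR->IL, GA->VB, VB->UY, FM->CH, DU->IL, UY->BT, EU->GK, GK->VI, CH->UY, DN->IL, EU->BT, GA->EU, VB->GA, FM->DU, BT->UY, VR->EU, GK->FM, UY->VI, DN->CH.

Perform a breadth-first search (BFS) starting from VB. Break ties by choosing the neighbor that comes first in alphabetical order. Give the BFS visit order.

VB, GA, UY, EU, IL, BT, FM, VI, VR, GK, CH, DN, DU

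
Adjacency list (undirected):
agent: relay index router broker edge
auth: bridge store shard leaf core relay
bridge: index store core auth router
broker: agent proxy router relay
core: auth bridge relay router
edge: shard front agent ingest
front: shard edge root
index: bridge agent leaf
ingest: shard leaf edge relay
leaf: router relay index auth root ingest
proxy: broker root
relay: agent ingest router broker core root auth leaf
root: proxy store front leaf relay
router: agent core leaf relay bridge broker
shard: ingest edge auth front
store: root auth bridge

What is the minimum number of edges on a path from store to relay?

2

Level 0: store
Level 1: auth, bridge, root
Level 2: core, front, index, leaf, proxy, relay, router, shard
Level 3: agent, broker, edge, ingest
relay first appears at level 2.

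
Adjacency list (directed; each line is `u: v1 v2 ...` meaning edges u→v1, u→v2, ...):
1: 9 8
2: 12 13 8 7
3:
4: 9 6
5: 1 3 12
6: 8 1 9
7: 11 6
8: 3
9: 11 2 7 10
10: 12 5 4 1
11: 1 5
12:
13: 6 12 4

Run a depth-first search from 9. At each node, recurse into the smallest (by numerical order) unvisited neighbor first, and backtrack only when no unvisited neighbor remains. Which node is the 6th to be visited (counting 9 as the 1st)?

Visit 9
9 → 2
2 → 7
7 → 6
6 → 1
1 → 8
8 → 3
7 → 11
11 → 5
5 → 12
2 → 13
13 → 4
9 → 10

Visit order: 9, 2, 7, 6, 1, 8, 3, 11, 5, 12, 13, 4, 10

8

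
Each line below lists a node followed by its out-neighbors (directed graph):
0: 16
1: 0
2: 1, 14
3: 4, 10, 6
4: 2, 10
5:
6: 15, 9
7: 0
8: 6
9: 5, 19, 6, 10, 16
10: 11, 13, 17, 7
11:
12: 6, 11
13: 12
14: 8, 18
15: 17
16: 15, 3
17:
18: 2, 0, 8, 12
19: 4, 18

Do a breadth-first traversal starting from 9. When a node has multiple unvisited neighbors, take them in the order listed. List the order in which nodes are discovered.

9 -> 5 -> 19 -> 6 -> 10 -> 16 -> 4 -> 18 -> 15 -> 11 -> 13 -> 17 -> 7 -> 3 -> 2 -> 0 -> 8 -> 12 -> 1 -> 14

Visit 9; enqueue 5, 19, 6, 10, 16 → queue [5, 19, 6, 10, 16]
Visit 5 → queue [19, 6, 10, 16]
Visit 19; enqueue 4, 18 → queue [6, 10, 16, 4, 18]
Visit 6; enqueue 15 → queue [10, 16, 4, 18, 15]
Visit 10; enqueue 11, 13, 17, 7 → queue [16, 4, 18, 15, 11, 13, 17, 7]
Visit 16; enqueue 3 → queue [4, 18, 15, 11, 13, 17, 7, 3]
Visit 4; enqueue 2 → queue [18, 15, 11, 13, 17, 7, 3, 2]
Visit 18; enqueue 0, 8, 12 → queue [15, 11, 13, 17, 7, 3, 2, 0, 8, 12]
Visit 15 → queue [11, 13, 17, 7, 3, 2, 0, 8, 12]
Visit 11 → queue [13, 17, 7, 3, 2, 0, 8, 12]
Visit 13 → queue [17, 7, 3, 2, 0, 8, 12]
Visit 17 → queue [7, 3, 2, 0, 8, 12]
Visit 7 → queue [3, 2, 0, 8, 12]
Visit 3 → queue [2, 0, 8, 12]
Visit 2; enqueue 1, 14 → queue [0, 8, 12, 1, 14]
Visit 0 → queue [8, 12, 1, 14]
Visit 8 → queue [12, 1, 14]
Visit 12 → queue [1, 14]
Visit 1 → queue [14]
Visit 14 → queue []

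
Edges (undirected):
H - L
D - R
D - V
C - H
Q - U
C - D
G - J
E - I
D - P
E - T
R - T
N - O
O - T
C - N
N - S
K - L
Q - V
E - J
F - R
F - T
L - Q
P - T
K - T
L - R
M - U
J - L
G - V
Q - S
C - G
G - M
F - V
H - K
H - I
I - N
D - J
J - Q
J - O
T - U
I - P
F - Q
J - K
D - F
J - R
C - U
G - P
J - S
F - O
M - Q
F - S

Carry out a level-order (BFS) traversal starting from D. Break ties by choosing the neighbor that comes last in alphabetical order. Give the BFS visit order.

D, V, R, P, J, F, C, Q, G, T, L, I, S, O, K, E, U, N, H, M

Visit D; enqueue V, R, P, J, F, C → queue [V, R, P, J, F, C]
Visit V; enqueue Q, G → queue [R, P, J, F, C, Q, G]
Visit R; enqueue T, L → queue [P, J, F, C, Q, G, T, L]
Visit P; enqueue I → queue [J, F, C, Q, G, T, L, I]
Visit J; enqueue S, O, K, E → queue [F, C, Q, G, T, L, I, S, O, K, E]
Visit F → queue [C, Q, G, T, L, I, S, O, K, E]
Visit C; enqueue U, N, H → queue [Q, G, T, L, I, S, O, K, E, U, N, H]
Visit Q; enqueue M → queue [G, T, L, I, S, O, K, E, U, N, H, M]
Visit G → queue [T, L, I, S, O, K, E, U, N, H, M]
Visit T → queue [L, I, S, O, K, E, U, N, H, M]
Visit L → queue [I, S, O, K, E, U, N, H, M]
Visit I → queue [S, O, K, E, U, N, H, M]
Visit S → queue [O, K, E, U, N, H, M]
Visit O → queue [K, E, U, N, H, M]
Visit K → queue [E, U, N, H, M]
Visit E → queue [U, N, H, M]
Visit U → queue [N, H, M]
Visit N → queue [H, M]
Visit H → queue [M]
Visit M → queue []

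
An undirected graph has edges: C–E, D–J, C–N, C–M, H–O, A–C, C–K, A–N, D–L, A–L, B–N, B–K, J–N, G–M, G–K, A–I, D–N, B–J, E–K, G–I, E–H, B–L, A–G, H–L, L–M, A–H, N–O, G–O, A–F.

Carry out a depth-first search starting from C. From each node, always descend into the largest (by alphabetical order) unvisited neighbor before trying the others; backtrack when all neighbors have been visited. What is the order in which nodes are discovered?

C -> N -> O -> H -> L -> M -> G -> K -> E -> B -> J -> D -> I -> A -> F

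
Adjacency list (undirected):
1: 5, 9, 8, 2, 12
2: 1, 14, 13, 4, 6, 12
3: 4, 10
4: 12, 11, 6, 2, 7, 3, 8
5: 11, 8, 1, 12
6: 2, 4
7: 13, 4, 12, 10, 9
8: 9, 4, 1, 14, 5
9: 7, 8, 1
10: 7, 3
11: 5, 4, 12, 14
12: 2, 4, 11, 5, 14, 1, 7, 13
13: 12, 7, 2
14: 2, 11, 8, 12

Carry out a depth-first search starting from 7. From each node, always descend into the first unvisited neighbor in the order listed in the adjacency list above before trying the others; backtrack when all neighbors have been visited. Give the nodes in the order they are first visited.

Visit 7
7 → 13
13 → 12
12 → 2
2 → 1
1 → 5
5 → 11
11 → 4
4 → 6
4 → 3
3 → 10
4 → 8
8 → 9
8 → 14

7 → 13 → 12 → 2 → 1 → 5 → 11 → 4 → 6 → 3 → 10 → 8 → 9 → 14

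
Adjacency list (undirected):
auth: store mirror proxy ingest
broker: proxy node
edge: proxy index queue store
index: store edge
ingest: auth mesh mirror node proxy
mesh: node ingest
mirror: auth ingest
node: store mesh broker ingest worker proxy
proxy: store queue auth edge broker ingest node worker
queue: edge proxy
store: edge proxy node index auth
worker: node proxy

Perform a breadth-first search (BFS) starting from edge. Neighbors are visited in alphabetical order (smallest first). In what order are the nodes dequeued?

Visit edge; enqueue index, proxy, queue, store → queue [index, proxy, queue, store]
Visit index → queue [proxy, queue, store]
Visit proxy; enqueue auth, broker, ingest, node, worker → queue [queue, store, auth, broker, ingest, node, worker]
Visit queue → queue [store, auth, broker, ingest, node, worker]
Visit store → queue [auth, broker, ingest, node, worker]
Visit auth; enqueue mirror → queue [broker, ingest, node, worker, mirror]
Visit broker → queue [ingest, node, worker, mirror]
Visit ingest; enqueue mesh → queue [node, worker, mirror, mesh]
Visit node → queue [worker, mirror, mesh]
Visit worker → queue [mirror, mesh]
Visit mirror → queue [mesh]
Visit mesh → queue []

edge → index → proxy → queue → store → auth → broker → ingest → node → worker → mirror → mesh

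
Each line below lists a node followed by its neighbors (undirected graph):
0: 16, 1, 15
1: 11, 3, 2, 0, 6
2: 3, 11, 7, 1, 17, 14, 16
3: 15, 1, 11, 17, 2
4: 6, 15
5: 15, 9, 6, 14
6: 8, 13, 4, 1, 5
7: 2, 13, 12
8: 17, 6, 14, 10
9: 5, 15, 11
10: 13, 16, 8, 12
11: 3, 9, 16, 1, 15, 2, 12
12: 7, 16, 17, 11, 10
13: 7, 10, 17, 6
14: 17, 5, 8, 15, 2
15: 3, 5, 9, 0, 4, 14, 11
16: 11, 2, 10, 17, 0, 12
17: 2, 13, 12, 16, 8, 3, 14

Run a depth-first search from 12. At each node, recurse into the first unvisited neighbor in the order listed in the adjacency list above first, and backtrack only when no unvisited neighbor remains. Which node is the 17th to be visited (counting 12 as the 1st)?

Visit 12
12 → 7
7 → 2
2 → 3
3 → 15
15 → 5
5 → 9
9 → 11
11 → 16
16 → 10
10 → 13
13 → 17
17 → 8
8 → 6
6 → 4
6 → 1
1 → 0
8 → 14

Visit order: 12, 7, 2, 3, 15, 5, 9, 11, 16, 10, 13, 17, 8, 6, 4, 1, 0, 14

0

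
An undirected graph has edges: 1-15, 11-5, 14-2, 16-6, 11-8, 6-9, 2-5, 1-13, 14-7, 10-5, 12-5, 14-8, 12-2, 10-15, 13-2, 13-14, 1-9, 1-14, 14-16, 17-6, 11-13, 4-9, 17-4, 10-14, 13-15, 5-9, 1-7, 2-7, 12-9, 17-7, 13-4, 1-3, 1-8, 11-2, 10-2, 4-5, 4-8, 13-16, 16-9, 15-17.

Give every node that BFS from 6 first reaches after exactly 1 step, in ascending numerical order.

9, 16, 17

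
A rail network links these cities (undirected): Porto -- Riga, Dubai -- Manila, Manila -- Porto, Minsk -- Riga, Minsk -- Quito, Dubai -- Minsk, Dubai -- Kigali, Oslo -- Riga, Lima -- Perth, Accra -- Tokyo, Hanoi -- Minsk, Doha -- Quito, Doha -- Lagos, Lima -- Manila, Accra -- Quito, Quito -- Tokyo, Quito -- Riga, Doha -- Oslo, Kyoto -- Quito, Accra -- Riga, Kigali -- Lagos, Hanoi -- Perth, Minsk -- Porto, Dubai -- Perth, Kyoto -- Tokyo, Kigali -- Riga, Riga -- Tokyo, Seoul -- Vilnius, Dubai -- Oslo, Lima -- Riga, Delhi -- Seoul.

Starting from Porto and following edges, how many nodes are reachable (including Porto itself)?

16

BFS from Porto visits: Porto, Manila, Minsk, Riga, Dubai, Lima, Hanoi, Quito, Accra, Kigali, Oslo, Tokyo, Perth, Doha, Kyoto, Lagos
Reachable nodes: 16 of 19 total.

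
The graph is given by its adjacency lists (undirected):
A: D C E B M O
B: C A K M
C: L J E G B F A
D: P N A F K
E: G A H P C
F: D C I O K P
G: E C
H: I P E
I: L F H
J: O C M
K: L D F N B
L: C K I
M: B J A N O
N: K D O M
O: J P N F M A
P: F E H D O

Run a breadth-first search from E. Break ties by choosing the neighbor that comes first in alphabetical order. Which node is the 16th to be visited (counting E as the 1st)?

N

Visit E; enqueue A, C, G, H, P → queue [A, C, G, H, P]
Visit A; enqueue B, D, M, O → queue [C, G, H, P, B, D, M, O]
Visit C; enqueue F, J, L → queue [G, H, P, B, D, M, O, F, J, L]
Visit G → queue [H, P, B, D, M, O, F, J, L]
Visit H; enqueue I → queue [P, B, D, M, O, F, J, L, I]
Visit P → queue [B, D, M, O, F, J, L, I]
Visit B; enqueue K → queue [D, M, O, F, J, L, I, K]
Visit D; enqueue N → queue [M, O, F, J, L, I, K, N]
Visit M → queue [O, F, J, L, I, K, N]
Visit O → queue [F, J, L, I, K, N]
Visit F → queue [J, L, I, K, N]
Visit J → queue [L, I, K, N]
Visit L → queue [I, K, N]
Visit I → queue [K, N]
Visit K → queue [N]
Visit N → queue []

Visit order: E, A, C, G, H, P, B, D, M, O, F, J, L, I, K, N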